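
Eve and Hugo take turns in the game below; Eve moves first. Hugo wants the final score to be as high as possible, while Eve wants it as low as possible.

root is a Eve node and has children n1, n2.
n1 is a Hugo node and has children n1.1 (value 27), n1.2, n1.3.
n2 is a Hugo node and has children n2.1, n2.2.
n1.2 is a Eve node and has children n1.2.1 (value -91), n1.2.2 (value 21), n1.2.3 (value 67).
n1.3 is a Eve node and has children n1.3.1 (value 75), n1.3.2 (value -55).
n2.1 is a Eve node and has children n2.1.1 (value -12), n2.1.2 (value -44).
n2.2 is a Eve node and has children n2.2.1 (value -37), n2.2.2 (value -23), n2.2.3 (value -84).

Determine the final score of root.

n1.2 (Eve): min(-91, 21, 67) = -91
n1.3 (Eve): min(75, -55) = -55
n1 (Hugo): max(27, -91, -55) = 27
n2.1 (Eve): min(-12, -44) = -44
n2.2 (Eve): min(-37, -23, -84) = -84
n2 (Hugo): max(-44, -84) = -44
root (Eve): min(27, -44) = -44

-44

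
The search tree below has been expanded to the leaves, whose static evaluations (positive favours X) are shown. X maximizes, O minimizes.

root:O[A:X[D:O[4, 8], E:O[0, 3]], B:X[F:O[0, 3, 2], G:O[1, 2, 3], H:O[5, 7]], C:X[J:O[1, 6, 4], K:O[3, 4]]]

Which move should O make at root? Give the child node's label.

D (O): min(4, 8) = 4
E (O): min(0, 3) = 0
A (X): max(4, 0) = 4
F (O): min(0, 3, 2) = 0
G (O): min(1, 2, 3) = 1
H (O): min(5, 7) = 5
B (X): max(0, 1, 5) = 5
J (O): min(1, 6, 4) = 1
K (O): min(3, 4) = 3
C (X): max(1, 3) = 3
root (O): min(4, 5, 3) = 3
O at root wants the lowest of {A=4, B=5, C=3}, so chooses C.

C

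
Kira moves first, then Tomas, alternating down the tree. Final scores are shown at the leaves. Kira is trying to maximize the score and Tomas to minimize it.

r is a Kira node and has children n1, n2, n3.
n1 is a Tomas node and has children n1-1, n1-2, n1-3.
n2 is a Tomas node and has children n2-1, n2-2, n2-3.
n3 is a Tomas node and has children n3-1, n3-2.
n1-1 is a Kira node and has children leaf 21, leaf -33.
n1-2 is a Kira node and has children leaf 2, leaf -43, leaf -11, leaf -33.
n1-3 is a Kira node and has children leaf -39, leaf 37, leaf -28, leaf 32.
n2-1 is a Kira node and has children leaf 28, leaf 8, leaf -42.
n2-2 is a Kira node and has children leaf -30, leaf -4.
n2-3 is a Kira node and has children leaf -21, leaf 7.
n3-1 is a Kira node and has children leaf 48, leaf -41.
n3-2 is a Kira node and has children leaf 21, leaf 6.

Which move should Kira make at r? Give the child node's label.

n1-1 (Kira): max(21, -33) = 21
n1-2 (Kira): max(2, -43, -11, -33) = 2
n1-3 (Kira): max(-39, 37, -28, 32) = 37
n1 (Tomas): min(21, 2, 37) = 2
n2-1 (Kira): max(28, 8, -42) = 28
n2-2 (Kira): max(-30, -4) = -4
n2-3 (Kira): max(-21, 7) = 7
n2 (Tomas): min(28, -4, 7) = -4
n3-1 (Kira): max(48, -41) = 48
n3-2 (Kira): max(21, 6) = 21
n3 (Tomas): min(48, 21) = 21
r (Kira): max(2, -4, 21) = 21
Kira at r wants the highest of {n1=2, n2=-4, n3=21}, so chooses n3.

n3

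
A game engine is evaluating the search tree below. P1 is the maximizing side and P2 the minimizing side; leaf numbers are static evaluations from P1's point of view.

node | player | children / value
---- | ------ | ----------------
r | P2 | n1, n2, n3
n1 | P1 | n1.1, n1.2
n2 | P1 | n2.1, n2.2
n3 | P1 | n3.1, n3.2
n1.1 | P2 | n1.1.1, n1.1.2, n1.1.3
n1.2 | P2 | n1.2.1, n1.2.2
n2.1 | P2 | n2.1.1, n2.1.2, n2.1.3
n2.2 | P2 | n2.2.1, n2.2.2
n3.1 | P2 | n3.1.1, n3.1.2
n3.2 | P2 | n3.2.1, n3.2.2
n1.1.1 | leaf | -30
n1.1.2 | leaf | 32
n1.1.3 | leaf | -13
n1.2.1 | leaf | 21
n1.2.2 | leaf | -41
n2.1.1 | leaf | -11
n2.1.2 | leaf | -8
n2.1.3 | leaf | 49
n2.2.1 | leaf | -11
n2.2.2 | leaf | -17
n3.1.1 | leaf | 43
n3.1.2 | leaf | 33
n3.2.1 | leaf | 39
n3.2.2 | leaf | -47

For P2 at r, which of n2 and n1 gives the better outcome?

n1

n2.1 (P2): min(-11, -8, 49) = -11
n2.2 (P2): min(-11, -17) = -17
n2 (P1): max(-11, -17) = -11
n1.1 (P2): min(-30, 32, -13) = -30
n1.2 (P2): min(21, -41) = -41
n1 (P1): max(-30, -41) = -30
P2 prefers the lower value; n2=-11, n1=-30. n1 is better since -30 < -11.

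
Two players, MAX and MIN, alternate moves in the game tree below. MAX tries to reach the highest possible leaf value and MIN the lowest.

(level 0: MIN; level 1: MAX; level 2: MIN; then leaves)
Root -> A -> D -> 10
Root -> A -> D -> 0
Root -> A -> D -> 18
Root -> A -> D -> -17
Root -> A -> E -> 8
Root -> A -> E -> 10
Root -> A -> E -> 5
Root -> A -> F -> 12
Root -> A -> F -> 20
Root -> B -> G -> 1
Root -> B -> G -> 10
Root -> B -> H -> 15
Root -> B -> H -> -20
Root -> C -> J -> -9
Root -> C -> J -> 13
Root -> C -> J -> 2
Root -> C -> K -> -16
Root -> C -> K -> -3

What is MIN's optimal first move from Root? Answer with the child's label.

C

D (MIN): min(10, 0, 18, -17) = -17
E (MIN): min(8, 10, 5) = 5
F (MIN): min(12, 20) = 12
A (MAX): max(-17, 5, 12) = 12
G (MIN): min(1, 10) = 1
H (MIN): min(15, -20) = -20
B (MAX): max(1, -20) = 1
J (MIN): min(-9, 13, 2) = -9
K (MIN): min(-16, -3) = -16
C (MAX): max(-9, -16) = -9
Root (MIN): min(12, 1, -9) = -9
MIN at Root wants the lowest of {A=12, B=1, C=-9}, so chooses C.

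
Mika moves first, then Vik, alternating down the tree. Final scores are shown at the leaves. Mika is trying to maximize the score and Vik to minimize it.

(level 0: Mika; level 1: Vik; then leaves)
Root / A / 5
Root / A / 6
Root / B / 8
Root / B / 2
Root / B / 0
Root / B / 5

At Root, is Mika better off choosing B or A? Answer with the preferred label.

A

B (Vik): min(8, 2, 0, 5) = 0
A (Vik): min(5, 6) = 5
Mika prefers the higher value; B=0, A=5. A is better since 5 > 0.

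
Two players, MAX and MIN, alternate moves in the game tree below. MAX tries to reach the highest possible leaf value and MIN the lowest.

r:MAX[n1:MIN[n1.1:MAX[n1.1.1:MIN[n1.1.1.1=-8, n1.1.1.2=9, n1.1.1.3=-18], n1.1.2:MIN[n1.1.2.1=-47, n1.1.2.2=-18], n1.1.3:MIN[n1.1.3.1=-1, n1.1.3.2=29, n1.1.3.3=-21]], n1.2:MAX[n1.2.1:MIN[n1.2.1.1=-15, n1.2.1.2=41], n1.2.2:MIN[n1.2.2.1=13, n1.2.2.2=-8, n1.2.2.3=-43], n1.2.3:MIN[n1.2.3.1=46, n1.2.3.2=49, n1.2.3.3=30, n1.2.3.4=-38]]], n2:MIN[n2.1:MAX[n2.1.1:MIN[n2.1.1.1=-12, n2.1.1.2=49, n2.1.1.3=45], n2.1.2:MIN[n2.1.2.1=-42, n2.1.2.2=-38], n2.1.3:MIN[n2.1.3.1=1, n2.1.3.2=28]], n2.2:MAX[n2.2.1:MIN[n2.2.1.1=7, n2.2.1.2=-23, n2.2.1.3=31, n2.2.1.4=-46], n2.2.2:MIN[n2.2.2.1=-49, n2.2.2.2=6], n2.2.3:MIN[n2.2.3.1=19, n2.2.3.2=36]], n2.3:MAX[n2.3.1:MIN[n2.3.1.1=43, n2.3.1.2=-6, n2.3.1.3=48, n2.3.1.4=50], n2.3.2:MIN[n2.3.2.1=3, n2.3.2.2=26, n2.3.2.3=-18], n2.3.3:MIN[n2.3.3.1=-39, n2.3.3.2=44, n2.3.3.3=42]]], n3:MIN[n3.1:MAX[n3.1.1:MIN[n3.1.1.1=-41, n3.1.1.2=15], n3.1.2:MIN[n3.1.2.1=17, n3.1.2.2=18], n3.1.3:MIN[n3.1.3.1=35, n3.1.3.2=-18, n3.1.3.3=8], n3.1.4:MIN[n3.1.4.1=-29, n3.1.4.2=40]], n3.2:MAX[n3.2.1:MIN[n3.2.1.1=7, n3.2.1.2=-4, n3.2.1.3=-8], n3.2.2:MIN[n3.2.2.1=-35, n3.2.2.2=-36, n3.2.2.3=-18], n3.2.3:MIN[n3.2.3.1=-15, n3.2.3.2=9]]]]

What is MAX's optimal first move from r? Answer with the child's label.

n2

n1.1.1 (MIN): min(-8, 9, -18) = -18
n1.1.2 (MIN): min(-47, -18) = -47
n1.1.3 (MIN): min(-1, 29, -21) = -21
n1.1 (MAX): max(-18, -47, -21) = -18
n1.2.1 (MIN): min(-15, 41) = -15
n1.2.2 (MIN): min(13, -8, -43) = -43
n1.2.3 (MIN): min(46, 49, 30, -38) = -38
n1.2 (MAX): max(-15, -43, -38) = -15
n1 (MIN): min(-18, -15) = -18
n2.1.1 (MIN): min(-12, 49, 45) = -12
n2.1.2 (MIN): min(-42, -38) = -42
n2.1.3 (MIN): min(1, 28) = 1
n2.1 (MAX): max(-12, -42, 1) = 1
n2.2.1 (MIN): min(7, -23, 31, -46) = -46
n2.2.2 (MIN): min(-49, 6) = -49
n2.2.3 (MIN): min(19, 36) = 19
n2.2 (MAX): max(-46, -49, 19) = 19
n2.3.1 (MIN): min(43, -6, 48, 50) = -6
n2.3.2 (MIN): min(3, 26, -18) = -18
n2.3.3 (MIN): min(-39, 44, 42) = -39
n2.3 (MAX): max(-6, -18, -39) = -6
n2 (MIN): min(1, 19, -6) = -6
n3.1.1 (MIN): min(-41, 15) = -41
n3.1.2 (MIN): min(17, 18) = 17
n3.1.3 (MIN): min(35, -18, 8) = -18
n3.1.4 (MIN): min(-29, 40) = -29
n3.1 (MAX): max(-41, 17, -18, -29) = 17
n3.2.1 (MIN): min(7, -4, -8) = -8
n3.2.2 (MIN): min(-35, -36, -18) = -36
n3.2.3 (MIN): min(-15, 9) = -15
n3.2 (MAX): max(-8, -36, -15) = -8
n3 (MIN): min(17, -8) = -8
r (MAX): max(-18, -6, -8) = -6
MAX at r wants the highest of {n1=-18, n2=-6, n3=-8}, so chooses n2.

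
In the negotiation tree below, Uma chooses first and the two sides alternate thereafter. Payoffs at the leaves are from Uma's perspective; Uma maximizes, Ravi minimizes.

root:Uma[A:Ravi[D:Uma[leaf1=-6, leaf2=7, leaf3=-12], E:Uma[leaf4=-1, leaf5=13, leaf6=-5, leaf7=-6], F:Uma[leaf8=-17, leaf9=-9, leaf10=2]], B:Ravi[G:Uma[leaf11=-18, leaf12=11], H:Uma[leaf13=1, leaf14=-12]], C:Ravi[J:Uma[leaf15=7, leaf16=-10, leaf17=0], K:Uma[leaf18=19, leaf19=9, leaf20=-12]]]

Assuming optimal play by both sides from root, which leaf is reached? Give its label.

D (Uma): max(-6, 7, -12) = 7
E (Uma): max(-1, 13, -5, -6) = 13
F (Uma): max(-17, -9, 2) = 2
A (Ravi): min(7, 13, 2) = 2
G (Uma): max(-18, 11) = 11
H (Uma): max(1, -12) = 1
B (Ravi): min(11, 1) = 1
J (Uma): max(7, -10, 0) = 7
K (Uma): max(19, 9, -12) = 19
C (Ravi): min(7, 19) = 7
root (Uma): max(2, 1, 7) = 7
At root, Uma picks C (highest: 7).
At C, Ravi picks J (lowest: 7).
At J, Uma picks leaf15 (highest: 7).
Terminal value 7.

leaf15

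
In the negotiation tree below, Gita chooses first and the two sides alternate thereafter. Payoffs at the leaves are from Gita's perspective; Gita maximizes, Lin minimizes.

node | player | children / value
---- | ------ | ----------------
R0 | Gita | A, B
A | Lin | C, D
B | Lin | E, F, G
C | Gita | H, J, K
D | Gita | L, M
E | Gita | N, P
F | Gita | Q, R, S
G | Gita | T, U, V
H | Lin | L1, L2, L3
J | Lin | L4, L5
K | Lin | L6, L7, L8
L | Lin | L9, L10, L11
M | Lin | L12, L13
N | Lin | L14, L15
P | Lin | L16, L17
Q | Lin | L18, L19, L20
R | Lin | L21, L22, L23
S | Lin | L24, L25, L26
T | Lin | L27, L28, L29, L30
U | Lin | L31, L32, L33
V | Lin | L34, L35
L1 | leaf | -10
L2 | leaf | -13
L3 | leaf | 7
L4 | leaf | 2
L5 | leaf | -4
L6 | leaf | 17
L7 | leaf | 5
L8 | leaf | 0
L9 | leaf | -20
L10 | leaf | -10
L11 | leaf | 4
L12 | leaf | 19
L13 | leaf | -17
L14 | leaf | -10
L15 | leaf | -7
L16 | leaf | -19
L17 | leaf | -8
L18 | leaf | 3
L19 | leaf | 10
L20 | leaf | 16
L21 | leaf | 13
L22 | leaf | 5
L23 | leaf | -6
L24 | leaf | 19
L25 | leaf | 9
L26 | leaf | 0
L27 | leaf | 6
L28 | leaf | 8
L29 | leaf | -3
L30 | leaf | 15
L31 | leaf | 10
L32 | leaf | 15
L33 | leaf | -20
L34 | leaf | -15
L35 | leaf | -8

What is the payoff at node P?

-19

P (Lin): min(-19, -8) = -19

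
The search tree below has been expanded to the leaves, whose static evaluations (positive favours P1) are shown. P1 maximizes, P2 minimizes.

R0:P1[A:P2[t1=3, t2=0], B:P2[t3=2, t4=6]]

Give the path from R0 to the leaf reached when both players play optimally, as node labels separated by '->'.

R0 -> B -> t3

A (P2): min(3, 0) = 0
B (P2): min(2, 6) = 2
R0 (P1): max(0, 2) = 2
At R0, P1 picks B (highest: 2).
At B, P2 picks t3 (lowest: 2).
Terminal value 2.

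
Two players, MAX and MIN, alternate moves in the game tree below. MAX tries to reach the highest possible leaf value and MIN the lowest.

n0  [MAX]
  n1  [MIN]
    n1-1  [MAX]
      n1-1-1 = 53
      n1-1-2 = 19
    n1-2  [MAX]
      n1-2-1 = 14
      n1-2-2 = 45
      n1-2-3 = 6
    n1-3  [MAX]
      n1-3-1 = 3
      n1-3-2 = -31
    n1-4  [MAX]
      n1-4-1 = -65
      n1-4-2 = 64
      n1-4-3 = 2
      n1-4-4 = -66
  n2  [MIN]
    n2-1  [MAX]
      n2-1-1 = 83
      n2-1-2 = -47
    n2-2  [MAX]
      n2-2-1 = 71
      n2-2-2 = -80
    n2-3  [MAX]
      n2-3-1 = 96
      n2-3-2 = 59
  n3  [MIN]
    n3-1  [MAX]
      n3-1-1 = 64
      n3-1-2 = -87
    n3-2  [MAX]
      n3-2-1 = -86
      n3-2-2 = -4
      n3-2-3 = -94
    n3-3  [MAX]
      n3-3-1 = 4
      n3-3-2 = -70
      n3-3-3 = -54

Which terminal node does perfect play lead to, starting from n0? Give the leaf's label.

n1-1 (MAX): max(53, 19) = 53
n1-2 (MAX): max(14, 45, 6) = 45
n1-3 (MAX): max(3, -31) = 3
n1-4 (MAX): max(-65, 64, 2, -66) = 64
n1 (MIN): min(53, 45, 3, 64) = 3
n2-1 (MAX): max(83, -47) = 83
n2-2 (MAX): max(71, -80) = 71
n2-3 (MAX): max(96, 59) = 96
n2 (MIN): min(83, 71, 96) = 71
n3-1 (MAX): max(64, -87) = 64
n3-2 (MAX): max(-86, -4, -94) = -4
n3-3 (MAX): max(4, -70, -54) = 4
n3 (MIN): min(64, -4, 4) = -4
n0 (MAX): max(3, 71, -4) = 71
At n0, MAX picks n2 (highest: 71).
At n2, MIN picks n2-2 (lowest: 71).
At n2-2, MAX picks n2-2-1 (highest: 71).
Terminal value 71.

n2-2-1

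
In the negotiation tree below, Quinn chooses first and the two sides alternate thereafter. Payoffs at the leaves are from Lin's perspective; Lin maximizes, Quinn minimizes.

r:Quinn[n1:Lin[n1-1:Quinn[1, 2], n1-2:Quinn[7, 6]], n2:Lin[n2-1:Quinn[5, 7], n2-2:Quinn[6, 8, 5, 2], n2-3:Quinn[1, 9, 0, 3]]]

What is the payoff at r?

5

n1-1 (Quinn): min(1, 2) = 1
n1-2 (Quinn): min(7, 6) = 6
n1 (Lin): max(1, 6) = 6
n2-1 (Quinn): min(5, 7) = 5
n2-2 (Quinn): min(6, 8, 5, 2) = 2
n2-3 (Quinn): min(1, 9, 0, 3) = 0
n2 (Lin): max(5, 2, 0) = 5
r (Quinn): min(6, 5) = 5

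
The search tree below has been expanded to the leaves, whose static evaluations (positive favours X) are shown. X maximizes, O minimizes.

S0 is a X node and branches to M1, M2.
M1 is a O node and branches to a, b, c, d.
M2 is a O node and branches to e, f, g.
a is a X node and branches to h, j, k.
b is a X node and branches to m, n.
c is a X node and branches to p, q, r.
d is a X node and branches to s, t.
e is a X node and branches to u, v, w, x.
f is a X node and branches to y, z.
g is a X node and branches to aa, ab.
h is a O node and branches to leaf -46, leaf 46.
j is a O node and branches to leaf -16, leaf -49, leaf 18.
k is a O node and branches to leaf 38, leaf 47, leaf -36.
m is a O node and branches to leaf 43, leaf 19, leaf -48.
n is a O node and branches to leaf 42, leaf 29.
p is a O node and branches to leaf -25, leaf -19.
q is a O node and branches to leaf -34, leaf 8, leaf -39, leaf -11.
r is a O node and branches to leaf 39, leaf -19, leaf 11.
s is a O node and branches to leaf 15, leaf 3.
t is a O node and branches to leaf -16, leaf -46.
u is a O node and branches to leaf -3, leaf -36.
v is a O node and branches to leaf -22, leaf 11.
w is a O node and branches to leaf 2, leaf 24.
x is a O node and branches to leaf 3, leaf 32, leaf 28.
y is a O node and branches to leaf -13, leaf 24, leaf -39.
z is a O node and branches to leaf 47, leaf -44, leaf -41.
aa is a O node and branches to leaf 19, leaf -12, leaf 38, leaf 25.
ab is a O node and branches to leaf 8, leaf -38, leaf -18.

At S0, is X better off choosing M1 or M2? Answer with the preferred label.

M1

h (O): min(-46, 46) = -46
j (O): min(-16, -49, 18) = -49
k (O): min(38, 47, -36) = -36
a (X): max(-46, -49, -36) = -36
m (O): min(43, 19, -48) = -48
n (O): min(42, 29) = 29
b (X): max(-48, 29) = 29
p (O): min(-25, -19) = -25
q (O): min(-34, 8, -39, -11) = -39
r (O): min(39, -19, 11) = -19
c (X): max(-25, -39, -19) = -19
s (O): min(15, 3) = 3
t (O): min(-16, -46) = -46
d (X): max(3, -46) = 3
M1 (O): min(-36, 29, -19, 3) = -36
u (O): min(-3, -36) = -36
v (O): min(-22, 11) = -22
w (O): min(2, 24) = 2
x (O): min(3, 32, 28) = 3
e (X): max(-36, -22, 2, 3) = 3
y (O): min(-13, 24, -39) = -39
z (O): min(47, -44, -41) = -44
f (X): max(-39, -44) = -39
aa (O): min(19, -12, 38, 25) = -12
ab (O): min(8, -38, -18) = -38
g (X): max(-12, -38) = -12
M2 (O): min(3, -39, -12) = -39
X prefers the higher value; M1=-36, M2=-39. M1 is better since -36 > -39.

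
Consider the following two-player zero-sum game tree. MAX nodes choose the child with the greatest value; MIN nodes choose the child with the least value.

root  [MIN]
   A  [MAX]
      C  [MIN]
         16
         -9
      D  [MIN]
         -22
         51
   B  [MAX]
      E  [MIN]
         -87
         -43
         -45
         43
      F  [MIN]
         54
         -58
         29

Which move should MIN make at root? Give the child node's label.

B

C (MIN): min(16, -9) = -9
D (MIN): min(-22, 51) = -22
A (MAX): max(-9, -22) = -9
E (MIN): min(-87, -43, -45, 43) = -87
F (MIN): min(54, -58, 29) = -58
B (MAX): max(-87, -58) = -58
root (MIN): min(-9, -58) = -58
MIN at root wants the lowest of {A=-9, B=-58}, so chooses B.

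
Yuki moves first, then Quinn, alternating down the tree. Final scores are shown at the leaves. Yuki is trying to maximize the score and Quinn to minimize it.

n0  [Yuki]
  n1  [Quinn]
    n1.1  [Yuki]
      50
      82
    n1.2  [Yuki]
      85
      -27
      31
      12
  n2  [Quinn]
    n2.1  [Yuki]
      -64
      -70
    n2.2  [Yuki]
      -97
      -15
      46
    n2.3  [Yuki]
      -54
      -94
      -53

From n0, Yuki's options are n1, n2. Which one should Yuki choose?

n1.1 (Yuki): max(50, 82) = 82
n1.2 (Yuki): max(85, -27, 31, 12) = 85
n1 (Quinn): min(82, 85) = 82
n2.1 (Yuki): max(-64, -70) = -64
n2.2 (Yuki): max(-97, -15, 46) = 46
n2.3 (Yuki): max(-54, -94, -53) = -53
n2 (Quinn): min(-64, 46, -53) = -64
n0 (Yuki): max(82, -64) = 82
Yuki at n0 wants the highest of {n1=82, n2=-64}, so chooses n1.

n1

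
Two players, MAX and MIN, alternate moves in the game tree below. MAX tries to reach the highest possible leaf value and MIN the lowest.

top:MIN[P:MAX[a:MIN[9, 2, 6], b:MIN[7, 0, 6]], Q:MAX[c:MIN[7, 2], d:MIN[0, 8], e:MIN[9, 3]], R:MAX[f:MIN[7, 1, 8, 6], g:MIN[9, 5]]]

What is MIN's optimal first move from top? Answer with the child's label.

a (MIN): min(9, 2, 6) = 2
b (MIN): min(7, 0, 6) = 0
P (MAX): max(2, 0) = 2
c (MIN): min(7, 2) = 2
d (MIN): min(0, 8) = 0
e (MIN): min(9, 3) = 3
Q (MAX): max(2, 0, 3) = 3
f (MIN): min(7, 1, 8, 6) = 1
g (MIN): min(9, 5) = 5
R (MAX): max(1, 5) = 5
top (MIN): min(2, 3, 5) = 2
MIN at top wants the lowest of {P=2, Q=3, R=5}, so chooses P.

P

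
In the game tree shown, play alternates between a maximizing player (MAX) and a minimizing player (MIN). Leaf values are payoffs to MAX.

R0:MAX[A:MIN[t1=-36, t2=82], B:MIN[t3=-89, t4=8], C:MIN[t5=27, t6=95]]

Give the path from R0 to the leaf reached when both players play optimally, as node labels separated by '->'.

R0 -> C -> t5

A (MIN): min(-36, 82) = -36
B (MIN): min(-89, 8) = -89
C (MIN): min(27, 95) = 27
R0 (MAX): max(-36, -89, 27) = 27
At R0, MAX picks C (highest: 27).
At C, MIN picks t5 (lowest: 27).
Terminal value 27.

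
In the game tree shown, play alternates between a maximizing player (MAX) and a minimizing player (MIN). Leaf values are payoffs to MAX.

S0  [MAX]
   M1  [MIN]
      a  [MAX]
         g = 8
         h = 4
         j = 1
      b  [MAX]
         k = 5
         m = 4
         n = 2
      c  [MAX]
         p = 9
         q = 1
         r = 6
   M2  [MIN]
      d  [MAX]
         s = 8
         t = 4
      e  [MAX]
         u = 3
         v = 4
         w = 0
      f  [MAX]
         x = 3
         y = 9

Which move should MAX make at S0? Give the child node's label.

M1

a (MAX): max(8, 4, 1) = 8
b (MAX): max(5, 4, 2) = 5
c (MAX): max(9, 1, 6) = 9
M1 (MIN): min(8, 5, 9) = 5
d (MAX): max(8, 4) = 8
e (MAX): max(3, 4, 0) = 4
f (MAX): max(3, 9) = 9
M2 (MIN): min(8, 4, 9) = 4
S0 (MAX): max(5, 4) = 5
MAX at S0 wants the highest of {M1=5, M2=4}, so chooses M1.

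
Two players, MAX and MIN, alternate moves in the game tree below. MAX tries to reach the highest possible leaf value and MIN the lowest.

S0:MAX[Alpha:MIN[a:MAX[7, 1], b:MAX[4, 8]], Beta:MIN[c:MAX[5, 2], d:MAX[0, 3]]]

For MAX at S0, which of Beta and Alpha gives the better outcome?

Alpha

c (MAX): max(5, 2) = 5
d (MAX): max(0, 3) = 3
Beta (MIN): min(5, 3) = 3
a (MAX): max(7, 1) = 7
b (MAX): max(4, 8) = 8
Alpha (MIN): min(7, 8) = 7
MAX prefers the higher value; Beta=3, Alpha=7. Alpha is better since 7 > 3.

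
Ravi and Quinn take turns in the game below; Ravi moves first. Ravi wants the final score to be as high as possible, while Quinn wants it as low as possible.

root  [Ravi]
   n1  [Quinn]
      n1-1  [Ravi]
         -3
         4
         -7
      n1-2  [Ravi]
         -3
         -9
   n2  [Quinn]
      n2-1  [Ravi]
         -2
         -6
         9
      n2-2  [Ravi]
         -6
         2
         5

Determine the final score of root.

n1-1 (Ravi): max(-3, 4, -7) = 4
n1-2 (Ravi): max(-3, -9) = -3
n1 (Quinn): min(4, -3) = -3
n2-1 (Ravi): max(-2, -6, 9) = 9
n2-2 (Ravi): max(-6, 2, 5) = 5
n2 (Quinn): min(9, 5) = 5
root (Ravi): max(-3, 5) = 5

5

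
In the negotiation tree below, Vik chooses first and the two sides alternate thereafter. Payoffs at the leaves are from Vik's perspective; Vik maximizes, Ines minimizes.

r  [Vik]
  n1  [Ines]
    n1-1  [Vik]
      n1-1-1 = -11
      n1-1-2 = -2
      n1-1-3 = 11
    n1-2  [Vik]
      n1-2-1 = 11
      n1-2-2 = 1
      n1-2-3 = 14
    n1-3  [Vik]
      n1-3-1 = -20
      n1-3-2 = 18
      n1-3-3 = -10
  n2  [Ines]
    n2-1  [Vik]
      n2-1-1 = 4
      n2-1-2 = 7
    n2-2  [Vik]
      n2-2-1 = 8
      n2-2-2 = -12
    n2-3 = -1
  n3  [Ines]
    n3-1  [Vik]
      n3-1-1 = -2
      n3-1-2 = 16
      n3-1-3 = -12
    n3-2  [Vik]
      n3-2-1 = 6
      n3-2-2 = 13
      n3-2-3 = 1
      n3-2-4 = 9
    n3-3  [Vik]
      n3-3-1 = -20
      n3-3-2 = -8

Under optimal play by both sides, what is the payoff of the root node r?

n1-1 (Vik): max(-11, -2, 11) = 11
n1-2 (Vik): max(11, 1, 14) = 14
n1-3 (Vik): max(-20, 18, -10) = 18
n1 (Ines): min(11, 14, 18) = 11
n2-1 (Vik): max(4, 7) = 7
n2-2 (Vik): max(8, -12) = 8
n2 (Ines): min(7, 8, -1) = -1
n3-1 (Vik): max(-2, 16, -12) = 16
n3-2 (Vik): max(6, 13, 1, 9) = 13
n3-3 (Vik): max(-20, -8) = -8
n3 (Ines): min(16, 13, -8) = -8
r (Vik): max(11, -1, -8) = 11

11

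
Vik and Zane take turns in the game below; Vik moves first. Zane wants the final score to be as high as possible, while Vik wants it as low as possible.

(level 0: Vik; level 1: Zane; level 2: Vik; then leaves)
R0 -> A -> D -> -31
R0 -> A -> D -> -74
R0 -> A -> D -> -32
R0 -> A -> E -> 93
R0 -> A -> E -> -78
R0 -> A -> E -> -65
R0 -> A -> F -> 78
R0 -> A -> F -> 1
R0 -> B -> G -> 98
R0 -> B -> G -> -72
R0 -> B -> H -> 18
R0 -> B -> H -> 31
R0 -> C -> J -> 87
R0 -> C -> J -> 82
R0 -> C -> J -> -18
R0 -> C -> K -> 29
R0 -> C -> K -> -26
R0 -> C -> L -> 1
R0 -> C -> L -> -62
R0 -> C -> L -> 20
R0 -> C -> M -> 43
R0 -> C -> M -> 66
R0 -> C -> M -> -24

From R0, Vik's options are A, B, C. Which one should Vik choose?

D (Vik): min(-31, -74, -32) = -74
E (Vik): min(93, -78, -65) = -78
F (Vik): min(78, 1) = 1
A (Zane): max(-74, -78, 1) = 1
G (Vik): min(98, -72) = -72
H (Vik): min(18, 31) = 18
B (Zane): max(-72, 18) = 18
J (Vik): min(87, 82, -18) = -18
K (Vik): min(29, -26) = -26
L (Vik): min(1, -62, 20) = -62
M (Vik): min(43, 66, -24) = -24
C (Zane): max(-18, -26, -62, -24) = -18
R0 (Vik): min(1, 18, -18) = -18
Vik at R0 wants the lowest of {A=1, B=18, C=-18}, so chooses C.

C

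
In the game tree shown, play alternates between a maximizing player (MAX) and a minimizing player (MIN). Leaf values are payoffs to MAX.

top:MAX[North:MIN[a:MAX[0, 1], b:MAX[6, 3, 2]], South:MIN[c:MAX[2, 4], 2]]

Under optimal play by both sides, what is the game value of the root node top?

2

a (MAX): max(0, 1) = 1
b (MAX): max(6, 3, 2) = 6
North (MIN): min(1, 6) = 1
c (MAX): max(2, 4) = 4
South (MIN): min(4, 2) = 2
top (MAX): max(1, 2) = 2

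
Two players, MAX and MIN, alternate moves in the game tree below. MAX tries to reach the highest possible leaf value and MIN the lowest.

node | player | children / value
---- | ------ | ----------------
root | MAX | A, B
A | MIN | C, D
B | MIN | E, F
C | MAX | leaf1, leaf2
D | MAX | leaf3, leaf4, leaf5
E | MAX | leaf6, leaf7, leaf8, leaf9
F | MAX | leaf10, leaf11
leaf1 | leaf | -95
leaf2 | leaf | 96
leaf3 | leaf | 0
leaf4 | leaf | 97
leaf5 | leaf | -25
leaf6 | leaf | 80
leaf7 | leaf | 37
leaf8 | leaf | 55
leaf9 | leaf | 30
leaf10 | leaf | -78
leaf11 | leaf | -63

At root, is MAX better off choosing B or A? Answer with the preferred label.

A

E (MAX): max(80, 37, 55, 30) = 80
F (MAX): max(-78, -63) = -63
B (MIN): min(80, -63) = -63
C (MAX): max(-95, 96) = 96
D (MAX): max(0, 97, -25) = 97
A (MIN): min(96, 97) = 96
MAX prefers the higher value; B=-63, A=96. A is better since 96 > -63.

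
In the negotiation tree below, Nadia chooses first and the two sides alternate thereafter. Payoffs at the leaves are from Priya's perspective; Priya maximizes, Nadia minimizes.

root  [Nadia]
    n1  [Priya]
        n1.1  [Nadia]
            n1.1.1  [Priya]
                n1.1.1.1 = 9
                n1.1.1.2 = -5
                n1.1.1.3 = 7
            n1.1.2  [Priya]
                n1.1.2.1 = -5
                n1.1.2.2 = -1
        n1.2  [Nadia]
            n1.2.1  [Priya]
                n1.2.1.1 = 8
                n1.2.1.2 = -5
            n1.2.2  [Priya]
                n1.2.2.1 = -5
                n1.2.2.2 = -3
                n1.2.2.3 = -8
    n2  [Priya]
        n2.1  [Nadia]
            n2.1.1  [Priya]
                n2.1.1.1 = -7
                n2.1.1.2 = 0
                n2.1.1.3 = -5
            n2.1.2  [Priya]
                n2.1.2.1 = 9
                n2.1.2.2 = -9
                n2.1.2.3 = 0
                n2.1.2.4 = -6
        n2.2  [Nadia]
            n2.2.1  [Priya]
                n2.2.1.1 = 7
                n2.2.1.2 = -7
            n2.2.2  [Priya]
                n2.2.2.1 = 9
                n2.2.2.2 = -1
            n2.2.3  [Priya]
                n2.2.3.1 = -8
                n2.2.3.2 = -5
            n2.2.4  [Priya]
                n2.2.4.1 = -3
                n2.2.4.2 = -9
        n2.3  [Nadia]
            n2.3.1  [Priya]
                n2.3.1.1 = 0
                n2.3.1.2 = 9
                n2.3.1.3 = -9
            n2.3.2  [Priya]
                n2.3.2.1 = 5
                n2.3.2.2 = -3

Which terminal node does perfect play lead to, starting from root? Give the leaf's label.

n1.1.1 (Priya): max(9, -5, 7) = 9
n1.1.2 (Priya): max(-5, -1) = -1
n1.1 (Nadia): min(9, -1) = -1
n1.2.1 (Priya): max(8, -5) = 8
n1.2.2 (Priya): max(-5, -3, -8) = -3
n1.2 (Nadia): min(8, -3) = -3
n1 (Priya): max(-1, -3) = -1
n2.1.1 (Priya): max(-7, 0, -5) = 0
n2.1.2 (Priya): max(9, -9, 0, -6) = 9
n2.1 (Nadia): min(0, 9) = 0
n2.2.1 (Priya): max(7, -7) = 7
n2.2.2 (Priya): max(9, -1) = 9
n2.2.3 (Priya): max(-8, -5) = -5
n2.2.4 (Priya): max(-3, -9) = -3
n2.2 (Nadia): min(7, 9, -5, -3) = -5
n2.3.1 (Priya): max(0, 9, -9) = 9
n2.3.2 (Priya): max(5, -3) = 5
n2.3 (Nadia): min(9, 5) = 5
n2 (Priya): max(0, -5, 5) = 5
root (Nadia): min(-1, 5) = -1
At root, Nadia picks n1 (lowest: -1).
At n1, Priya picks n1.1 (highest: -1).
At n1.1, Nadia picks n1.1.2 (lowest: -1).
At n1.1.2, Priya picks n1.1.2.2 (highest: -1).
Terminal value -1.

n1.1.2.2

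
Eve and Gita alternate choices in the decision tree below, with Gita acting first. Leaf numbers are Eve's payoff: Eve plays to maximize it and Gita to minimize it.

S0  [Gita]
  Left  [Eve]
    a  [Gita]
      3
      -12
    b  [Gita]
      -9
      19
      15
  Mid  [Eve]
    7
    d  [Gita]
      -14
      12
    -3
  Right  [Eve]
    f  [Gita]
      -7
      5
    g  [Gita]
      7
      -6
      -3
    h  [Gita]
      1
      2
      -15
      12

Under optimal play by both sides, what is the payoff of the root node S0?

a (Gita): min(3, -12) = -12
b (Gita): min(-9, 19, 15) = -9
Left (Eve): max(-12, -9) = -9
d (Gita): min(-14, 12) = -14
Mid (Eve): max(7, -14, -3) = 7
f (Gita): min(-7, 5) = -7
g (Gita): min(7, -6, -3) = -6
h (Gita): min(1, 2, -15, 12) = -15
Right (Eve): max(-7, -6, -15) = -6
S0 (Gita): min(-9, 7, -6) = -9

-9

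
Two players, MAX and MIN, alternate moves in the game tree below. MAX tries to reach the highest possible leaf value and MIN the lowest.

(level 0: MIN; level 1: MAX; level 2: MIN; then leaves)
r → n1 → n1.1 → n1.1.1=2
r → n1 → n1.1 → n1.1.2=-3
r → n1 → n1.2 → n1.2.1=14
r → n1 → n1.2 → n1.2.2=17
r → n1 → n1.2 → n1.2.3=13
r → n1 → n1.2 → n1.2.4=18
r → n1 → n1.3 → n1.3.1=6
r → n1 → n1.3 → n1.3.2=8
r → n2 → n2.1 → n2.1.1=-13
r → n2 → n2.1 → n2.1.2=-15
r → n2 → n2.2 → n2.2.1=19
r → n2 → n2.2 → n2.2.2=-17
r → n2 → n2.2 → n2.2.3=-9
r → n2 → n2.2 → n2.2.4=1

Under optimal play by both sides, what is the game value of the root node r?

n1.1 (MIN): min(2, -3) = -3
n1.2 (MIN): min(14, 17, 13, 18) = 13
n1.3 (MIN): min(6, 8) = 6
n1 (MAX): max(-3, 13, 6) = 13
n2.1 (MIN): min(-13, -15) = -15
n2.2 (MIN): min(19, -17, -9, 1) = -17
n2 (MAX): max(-15, -17) = -15
r (MIN): min(13, -15) = -15

-15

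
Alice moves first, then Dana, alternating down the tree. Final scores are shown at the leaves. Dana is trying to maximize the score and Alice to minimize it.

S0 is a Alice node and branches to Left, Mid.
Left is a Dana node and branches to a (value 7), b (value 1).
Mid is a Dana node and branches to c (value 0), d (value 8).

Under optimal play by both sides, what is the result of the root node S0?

7

Left (Dana): max(7, 1) = 7
Mid (Dana): max(0, 8) = 8
S0 (Alice): min(7, 8) = 7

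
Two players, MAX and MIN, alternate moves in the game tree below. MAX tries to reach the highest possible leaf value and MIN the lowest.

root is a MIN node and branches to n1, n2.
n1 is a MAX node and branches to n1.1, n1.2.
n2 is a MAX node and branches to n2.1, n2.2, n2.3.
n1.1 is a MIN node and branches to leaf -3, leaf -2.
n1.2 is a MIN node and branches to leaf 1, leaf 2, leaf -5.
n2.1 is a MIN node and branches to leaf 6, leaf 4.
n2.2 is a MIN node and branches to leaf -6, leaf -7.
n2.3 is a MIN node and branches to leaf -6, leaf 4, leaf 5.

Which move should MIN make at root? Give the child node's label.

n1.1 (MIN): min(-3, -2) = -3
n1.2 (MIN): min(1, 2, -5) = -5
n1 (MAX): max(-3, -5) = -3
n2.1 (MIN): min(6, 4) = 4
n2.2 (MIN): min(-6, -7) = -7
n2.3 (MIN): min(-6, 4, 5) = -6
n2 (MAX): max(4, -7, -6) = 4
root (MIN): min(-3, 4) = -3
MIN at root wants the lowest of {n1=-3, n2=4}, so chooses n1.

n1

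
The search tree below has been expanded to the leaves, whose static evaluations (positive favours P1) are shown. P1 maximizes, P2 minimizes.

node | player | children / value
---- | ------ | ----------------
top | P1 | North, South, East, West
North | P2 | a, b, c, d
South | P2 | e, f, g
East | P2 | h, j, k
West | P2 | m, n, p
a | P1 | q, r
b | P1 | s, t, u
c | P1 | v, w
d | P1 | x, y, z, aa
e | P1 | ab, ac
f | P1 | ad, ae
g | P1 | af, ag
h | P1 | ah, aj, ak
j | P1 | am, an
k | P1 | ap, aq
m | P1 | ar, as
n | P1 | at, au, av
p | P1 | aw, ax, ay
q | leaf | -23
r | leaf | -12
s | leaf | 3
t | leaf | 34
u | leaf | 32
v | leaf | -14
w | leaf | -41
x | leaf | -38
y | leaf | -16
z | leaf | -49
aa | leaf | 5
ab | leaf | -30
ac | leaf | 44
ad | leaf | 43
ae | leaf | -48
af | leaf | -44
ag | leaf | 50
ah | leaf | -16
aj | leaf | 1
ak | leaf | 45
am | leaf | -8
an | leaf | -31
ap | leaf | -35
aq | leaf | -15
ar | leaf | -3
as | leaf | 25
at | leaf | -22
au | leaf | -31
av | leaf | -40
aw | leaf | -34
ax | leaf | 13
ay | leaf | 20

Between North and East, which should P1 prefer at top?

North

a (P1): max(-23, -12) = -12
b (P1): max(3, 34, 32) = 34
c (P1): max(-14, -41) = -14
d (P1): max(-38, -16, -49, 5) = 5
North (P2): min(-12, 34, -14, 5) = -14
h (P1): max(-16, 1, 45) = 45
j (P1): max(-8, -31) = -8
k (P1): max(-35, -15) = -15
East (P2): min(45, -8, -15) = -15
P1 prefers the higher value; North=-14, East=-15. North is better since -14 > -15.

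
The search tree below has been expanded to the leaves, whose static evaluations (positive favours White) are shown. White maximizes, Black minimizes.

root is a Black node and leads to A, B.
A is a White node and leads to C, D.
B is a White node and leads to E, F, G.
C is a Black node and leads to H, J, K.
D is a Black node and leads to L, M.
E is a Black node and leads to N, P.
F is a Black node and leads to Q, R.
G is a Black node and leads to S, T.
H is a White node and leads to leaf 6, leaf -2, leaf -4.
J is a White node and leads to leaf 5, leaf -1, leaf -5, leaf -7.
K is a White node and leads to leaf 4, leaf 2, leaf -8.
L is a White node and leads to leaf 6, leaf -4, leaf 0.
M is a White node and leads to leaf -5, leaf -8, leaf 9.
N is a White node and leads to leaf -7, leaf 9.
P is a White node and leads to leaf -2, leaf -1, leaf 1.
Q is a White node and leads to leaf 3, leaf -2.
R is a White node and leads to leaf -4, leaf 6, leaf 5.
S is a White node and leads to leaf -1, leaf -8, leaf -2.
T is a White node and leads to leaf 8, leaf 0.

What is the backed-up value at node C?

4

H (White): max(6, -2, -4) = 6
J (White): max(5, -1, -5, -7) = 5
K (White): max(4, 2, -8) = 4
C (Black): min(6, 5, 4) = 4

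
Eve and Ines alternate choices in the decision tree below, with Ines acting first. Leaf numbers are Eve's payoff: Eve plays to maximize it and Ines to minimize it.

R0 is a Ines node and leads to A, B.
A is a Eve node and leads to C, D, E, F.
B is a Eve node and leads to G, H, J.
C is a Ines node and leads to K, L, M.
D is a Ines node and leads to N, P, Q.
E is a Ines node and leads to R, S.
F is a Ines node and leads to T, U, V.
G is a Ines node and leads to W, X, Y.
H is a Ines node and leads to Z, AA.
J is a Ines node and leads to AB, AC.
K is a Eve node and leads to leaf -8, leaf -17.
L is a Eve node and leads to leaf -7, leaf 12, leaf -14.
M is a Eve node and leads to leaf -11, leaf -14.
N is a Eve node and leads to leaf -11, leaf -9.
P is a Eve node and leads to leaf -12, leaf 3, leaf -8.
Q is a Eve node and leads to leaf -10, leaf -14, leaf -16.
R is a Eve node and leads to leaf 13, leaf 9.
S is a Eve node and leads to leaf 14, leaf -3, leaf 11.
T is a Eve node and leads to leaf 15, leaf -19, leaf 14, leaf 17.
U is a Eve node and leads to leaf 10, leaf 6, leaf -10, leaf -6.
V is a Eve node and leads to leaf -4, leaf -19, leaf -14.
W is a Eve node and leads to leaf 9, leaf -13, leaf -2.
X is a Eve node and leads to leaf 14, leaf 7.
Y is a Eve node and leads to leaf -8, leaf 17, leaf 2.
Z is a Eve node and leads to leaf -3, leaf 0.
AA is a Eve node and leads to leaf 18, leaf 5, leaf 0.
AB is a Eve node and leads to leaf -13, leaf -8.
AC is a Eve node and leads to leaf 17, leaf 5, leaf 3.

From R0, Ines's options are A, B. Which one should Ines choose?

K (Eve): max(-8, -17) = -8
L (Eve): max(-7, 12, -14) = 12
M (Eve): max(-11, -14) = -11
C (Ines): min(-8, 12, -11) = -11
N (Eve): max(-11, -9) = -9
P (Eve): max(-12, 3, -8) = 3
Q (Eve): max(-10, -14, -16) = -10
D (Ines): min(-9, 3, -10) = -10
R (Eve): max(13, 9) = 13
S (Eve): max(14, -3, 11) = 14
E (Ines): min(13, 14) = 13
T (Eve): max(15, -19, 14, 17) = 17
U (Eve): max(10, 6, -10, -6) = 10
V (Eve): max(-4, -19, -14) = -4
F (Ines): min(17, 10, -4) = -4
A (Eve): max(-11, -10, 13, -4) = 13
W (Eve): max(9, -13, -2) = 9
X (Eve): max(14, 7) = 14
Y (Eve): max(-8, 17, 2) = 17
G (Ines): min(9, 14, 17) = 9
Z (Eve): max(-3, 0) = 0
AA (Eve): max(18, 5, 0) = 18
H (Ines): min(0, 18) = 0
AB (Eve): max(-13, -8) = -8
AC (Eve): max(17, 5, 3) = 17
J (Ines): min(-8, 17) = -8
B (Eve): max(9, 0, -8) = 9
R0 (Ines): min(13, 9) = 9
Ines at R0 wants the lowest of {A=13, B=9}, so chooses B.

B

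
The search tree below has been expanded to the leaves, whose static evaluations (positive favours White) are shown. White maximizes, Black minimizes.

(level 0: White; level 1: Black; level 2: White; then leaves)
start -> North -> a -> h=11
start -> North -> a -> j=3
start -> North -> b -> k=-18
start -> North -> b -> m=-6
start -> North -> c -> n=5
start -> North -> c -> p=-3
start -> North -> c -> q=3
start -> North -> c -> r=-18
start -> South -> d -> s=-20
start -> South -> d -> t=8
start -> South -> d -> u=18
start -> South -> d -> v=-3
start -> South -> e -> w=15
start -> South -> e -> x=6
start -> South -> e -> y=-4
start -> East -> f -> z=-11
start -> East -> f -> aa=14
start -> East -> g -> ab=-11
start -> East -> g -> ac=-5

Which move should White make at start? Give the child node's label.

South

a (White): max(11, 3) = 11
b (White): max(-18, -6) = -6
c (White): max(5, -3, 3, -18) = 5
North (Black): min(11, -6, 5) = -6
d (White): max(-20, 8, 18, -3) = 18
e (White): max(15, 6, -4) = 15
South (Black): min(18, 15) = 15
f (White): max(-11, 14) = 14
g (White): max(-11, -5) = -5
East (Black): min(14, -5) = -5
start (White): max(-6, 15, -5) = 15
White at start wants the highest of {North=-6, South=15, East=-5}, so chooses South.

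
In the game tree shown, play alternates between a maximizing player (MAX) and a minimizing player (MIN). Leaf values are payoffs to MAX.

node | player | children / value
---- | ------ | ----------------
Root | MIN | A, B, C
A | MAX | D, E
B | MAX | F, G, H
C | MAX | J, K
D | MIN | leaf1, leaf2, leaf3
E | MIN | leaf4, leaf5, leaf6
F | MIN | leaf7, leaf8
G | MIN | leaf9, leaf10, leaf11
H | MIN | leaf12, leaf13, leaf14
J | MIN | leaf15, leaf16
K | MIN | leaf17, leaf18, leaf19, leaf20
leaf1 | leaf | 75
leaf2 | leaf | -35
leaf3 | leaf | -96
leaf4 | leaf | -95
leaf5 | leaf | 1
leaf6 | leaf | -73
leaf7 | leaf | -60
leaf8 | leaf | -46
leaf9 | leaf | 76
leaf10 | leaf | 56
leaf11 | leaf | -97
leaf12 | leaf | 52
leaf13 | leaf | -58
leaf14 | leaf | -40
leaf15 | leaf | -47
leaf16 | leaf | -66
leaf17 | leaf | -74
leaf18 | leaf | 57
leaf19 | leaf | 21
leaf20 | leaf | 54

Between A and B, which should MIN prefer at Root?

A

D (MIN): min(75, -35, -96) = -96
E (MIN): min(-95, 1, -73) = -95
A (MAX): max(-96, -95) = -95
F (MIN): min(-60, -46) = -60
G (MIN): min(76, 56, -97) = -97
H (MIN): min(52, -58, -40) = -58
B (MAX): max(-60, -97, -58) = -58
MIN prefers the lower value; A=-95, B=-58. A is better since -95 < -58.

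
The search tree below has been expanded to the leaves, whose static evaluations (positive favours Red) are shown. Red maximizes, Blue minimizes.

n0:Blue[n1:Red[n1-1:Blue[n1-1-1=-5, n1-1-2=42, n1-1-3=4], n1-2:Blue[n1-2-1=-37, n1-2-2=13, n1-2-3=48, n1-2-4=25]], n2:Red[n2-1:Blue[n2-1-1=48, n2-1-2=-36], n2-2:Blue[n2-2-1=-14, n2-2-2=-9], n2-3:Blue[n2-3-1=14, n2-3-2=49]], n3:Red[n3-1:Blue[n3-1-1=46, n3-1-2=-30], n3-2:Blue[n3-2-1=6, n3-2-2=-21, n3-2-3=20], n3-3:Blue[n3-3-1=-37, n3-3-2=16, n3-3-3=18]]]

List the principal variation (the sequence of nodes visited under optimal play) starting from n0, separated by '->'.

n1-1 (Blue): min(-5, 42, 4) = -5
n1-2 (Blue): min(-37, 13, 48, 25) = -37
n1 (Red): max(-5, -37) = -5
n2-1 (Blue): min(48, -36) = -36
n2-2 (Blue): min(-14, -9) = -14
n2-3 (Blue): min(14, 49) = 14
n2 (Red): max(-36, -14, 14) = 14
n3-1 (Blue): min(46, -30) = -30
n3-2 (Blue): min(6, -21, 20) = -21
n3-3 (Blue): min(-37, 16, 18) = -37
n3 (Red): max(-30, -21, -37) = -21
n0 (Blue): min(-5, 14, -21) = -21
At n0, Blue picks n3 (lowest: -21).
At n3, Red picks n3-2 (highest: -21).
At n3-2, Blue picks n3-2-2 (lowest: -21).
Terminal value -21.

n0 -> n3 -> n3-2 -> n3-2-2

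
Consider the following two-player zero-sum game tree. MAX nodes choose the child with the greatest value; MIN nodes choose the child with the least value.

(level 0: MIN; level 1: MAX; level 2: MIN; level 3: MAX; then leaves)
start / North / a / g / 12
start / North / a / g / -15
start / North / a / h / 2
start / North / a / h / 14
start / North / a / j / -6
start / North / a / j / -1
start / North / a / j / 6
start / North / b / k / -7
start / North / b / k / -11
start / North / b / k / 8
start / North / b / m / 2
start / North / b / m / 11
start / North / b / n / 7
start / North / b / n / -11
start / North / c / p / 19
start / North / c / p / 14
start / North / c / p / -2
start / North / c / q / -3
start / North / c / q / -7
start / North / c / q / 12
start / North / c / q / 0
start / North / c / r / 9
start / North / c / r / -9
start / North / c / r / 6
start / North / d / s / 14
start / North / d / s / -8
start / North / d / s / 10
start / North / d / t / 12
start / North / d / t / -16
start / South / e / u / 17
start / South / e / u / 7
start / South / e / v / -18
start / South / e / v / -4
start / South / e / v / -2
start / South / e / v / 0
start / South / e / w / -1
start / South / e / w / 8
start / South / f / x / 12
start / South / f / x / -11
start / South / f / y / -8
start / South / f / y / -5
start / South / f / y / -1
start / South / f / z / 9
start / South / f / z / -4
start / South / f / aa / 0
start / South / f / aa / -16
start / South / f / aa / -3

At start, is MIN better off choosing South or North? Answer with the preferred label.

u (MAX): max(17, 7) = 17
v (MAX): max(-18, -4, -2, 0) = 0
w (MAX): max(-1, 8) = 8
e (MIN): min(17, 0, 8) = 0
x (MAX): max(12, -11) = 12
y (MAX): max(-8, -5, -1) = -1
z (MAX): max(9, -4) = 9
aa (MAX): max(0, -16, -3) = 0
f (MIN): min(12, -1, 9, 0) = -1
South (MAX): max(0, -1) = 0
g (MAX): max(12, -15) = 12
h (MAX): max(2, 14) = 14
j (MAX): max(-6, -1, 6) = 6
a (MIN): min(12, 14, 6) = 6
k (MAX): max(-7, -11, 8) = 8
m (MAX): max(2, 11) = 11
n (MAX): max(7, -11) = 7
b (MIN): min(8, 11, 7) = 7
p (MAX): max(19, 14, -2) = 19
q (MAX): max(-3, -7, 12, 0) = 12
r (MAX): max(9, -9, 6) = 9
c (MIN): min(19, 12, 9) = 9
s (MAX): max(14, -8, 10) = 14
t (MAX): max(12, -16) = 12
d (MIN): min(14, 12) = 12
North (MAX): max(6, 7, 9, 12) = 12
MIN prefers the lower value; South=0, North=12. South is better since 0 < 12.

South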